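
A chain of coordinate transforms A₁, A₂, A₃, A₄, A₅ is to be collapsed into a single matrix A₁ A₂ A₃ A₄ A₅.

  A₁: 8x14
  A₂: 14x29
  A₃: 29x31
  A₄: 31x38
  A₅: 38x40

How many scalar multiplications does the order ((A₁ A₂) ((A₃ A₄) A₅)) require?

90770

(A₁ A₂): 8×14 by 14×29 → 8×29, cost 8·14·29 = 3248
(A₃ A₄): 29×31 by 31×38 → 29×38, cost 29·31·38 = 34162
((A₃ A₄) A₅): 29×38 by 38×40 → 29×40, cost 29·38·40 = 44080; cumulative 78242
((A₁ A₂) ((A₃ A₄) A₅)): 8×29 by 29×40 → 8×40, cost 8·29·40 = 9280; cumulative 90770
Total: 90770 scalar multiplications.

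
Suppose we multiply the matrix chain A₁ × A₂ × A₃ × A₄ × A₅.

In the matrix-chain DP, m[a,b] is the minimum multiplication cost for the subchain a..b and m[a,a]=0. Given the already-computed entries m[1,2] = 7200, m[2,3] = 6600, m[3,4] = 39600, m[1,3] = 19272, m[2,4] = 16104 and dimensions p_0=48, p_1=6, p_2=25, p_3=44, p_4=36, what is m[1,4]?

26472

m[1,4] = min over k∈[1,3] of m[1,k]+m[k+1,4]+p_{0}·p_k·p_{4}.
k=1: 0 + 16104 + 48·6·36 = 26472; k=2: 7200 + 39600 + 48·25·36 = 90000; k=3: 19272 + 0 + 48·44·36 = 95304.
Minimum: 26472 at k=1.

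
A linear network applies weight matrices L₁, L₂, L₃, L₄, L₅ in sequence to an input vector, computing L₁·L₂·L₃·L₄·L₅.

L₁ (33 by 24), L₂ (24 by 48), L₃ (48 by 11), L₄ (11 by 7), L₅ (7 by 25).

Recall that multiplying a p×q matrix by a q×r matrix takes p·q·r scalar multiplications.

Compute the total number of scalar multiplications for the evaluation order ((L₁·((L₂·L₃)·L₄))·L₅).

(L₂·L₃): 24×48 by 48×11 → 24×11, cost 24·48·11 = 12672
((L₂·L₃)·L₄): 24×11 by 11×7 → 24×7, cost 24·11·7 = 1848; cumulative 14520
(L₁·((L₂·L₃)·L₄)): 33×24 by 24×7 → 33×7, cost 33·24·7 = 5544; cumulative 20064
((L₁·((L₂·L₃)·L₄))·L₅): 33×7 by 7×25 → 33×25, cost 33·7·25 = 5775; cumulative 25839
Total: 25839 scalar multiplications.

25839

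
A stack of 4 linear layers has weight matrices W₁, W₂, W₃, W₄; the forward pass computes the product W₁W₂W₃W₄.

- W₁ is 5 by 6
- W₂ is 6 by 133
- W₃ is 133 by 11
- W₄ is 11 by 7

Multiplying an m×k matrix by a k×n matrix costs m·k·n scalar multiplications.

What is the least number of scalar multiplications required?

Adjacent pairs: W₁W₂ = 5·6·133 = 3990; W₂W₃ = 6·133·11 = 8778; W₃W₄ = 133·11·7 = 10241.
Length 3: W₁..W₃: k=1: 0+8778+5·6·11=9108; k=2: 3990+0+5·133·11=11305 → min 9108 | W₂..W₄: k=2: 0+10241+6·133·7=15827; k=3: 8778+0+6·11·7=9240 → min 9240.
Length 4: W₁..W₄: k=1: 0+9240+5·6·7=9450; k=2: 3990+10241+5·133·7=18886; k=3: 9108+0+5·11·7=9493 → min 9450.
Optimal order: (W₁((W₂W₃)W₄)) with cost 9450.

9450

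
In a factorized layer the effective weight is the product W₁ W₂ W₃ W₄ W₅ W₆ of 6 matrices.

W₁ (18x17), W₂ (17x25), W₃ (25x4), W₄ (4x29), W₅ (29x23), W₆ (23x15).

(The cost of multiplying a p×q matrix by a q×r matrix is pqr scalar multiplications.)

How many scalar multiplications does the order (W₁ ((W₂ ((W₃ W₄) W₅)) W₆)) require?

(W₃ W₄): 25×4 by 4×29 → 25×29, cost 25·4·29 = 2900
((W₃ W₄) W₅): 25×29 by 29×23 → 25×23, cost 25·29·23 = 16675; cumulative 19575
(W₂ ((W₃ W₄) W₅)): 17×25 by 25×23 → 17×23, cost 17·25·23 = 9775; cumulative 29350
((W₂ ((W₃ W₄) W₅)) W₆): 17×23 by 23×15 → 17×15, cost 17·23·15 = 5865; cumulative 35215
(W₁ ((W₂ ((W₃ W₄) W₅)) W₆)): 18×17 by 17×15 → 18×15, cost 18·17·15 = 4590; cumulative 39805
Total: 39805 scalar multiplications.

39805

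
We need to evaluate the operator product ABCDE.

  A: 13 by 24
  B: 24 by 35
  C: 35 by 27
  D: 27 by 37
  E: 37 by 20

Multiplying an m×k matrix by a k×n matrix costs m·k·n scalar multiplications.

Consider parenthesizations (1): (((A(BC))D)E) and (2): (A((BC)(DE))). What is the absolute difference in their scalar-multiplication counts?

8149

Order (1) = (((A(BC))D)E): (BC): 24×35 by 35×27 → 24×27, cost 24·35·27 = 22680; (A(BC)): 13×24 by 24×27 → 13×27, cost 13·24·27 = 8424; cumulative 31104; ((A(BC))D): 13×27 by 27×37 → 13×37, cost 13·27·37 = 12987; cumulative 44091; (((A(BC))D)E): 13×37 by 37×20 → 13×20, cost 13·37·20 = 9620; cumulative 53711. Total 53711.
Order (2) = (A((BC)(DE))): (BC): 24×35 by 35×27 → 24×27, cost 24·35·27 = 22680; (DE): 27×37 by 37×20 → 27×20, cost 27·37·20 = 19980; ((BC)(DE)): 24×27 by 27×20 → 24×20, cost 24·27·20 = 12960; cumulative 55620; (A((BC)(DE))): 13×24 by 24×20 → 13×20, cost 13·24·20 = 6240; cumulative 61860. Total 61860.
Difference: |53711 − 61860| = 8149.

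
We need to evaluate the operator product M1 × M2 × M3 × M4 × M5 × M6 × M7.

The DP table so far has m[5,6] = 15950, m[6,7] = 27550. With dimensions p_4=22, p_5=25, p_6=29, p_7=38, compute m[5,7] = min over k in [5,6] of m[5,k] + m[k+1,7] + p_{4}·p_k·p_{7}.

m[5,7] = min over k∈[5,6] of m[5,k]+m[k+1,7]+p_{4}·p_k·p_{7}.
k=5: 0 + 27550 + 22·25·38 = 48450; k=6: 15950 + 0 + 22·29·38 = 40194.
Minimum: 40194 at k=6.

40194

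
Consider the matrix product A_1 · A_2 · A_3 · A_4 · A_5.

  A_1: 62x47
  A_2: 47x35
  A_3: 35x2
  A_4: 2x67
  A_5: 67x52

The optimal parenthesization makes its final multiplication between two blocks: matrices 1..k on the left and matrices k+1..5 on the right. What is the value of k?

Adjacent pairs: A_1A_2 = 62·47·35 = 101990; A_2A_3 = 47·35·2 = 3290; A_3A_4 = 35·2·67 = 4690; A_4A_5 = 2·67·52 = 6968.
Length 3: A_1..A_3: k=1: 0+3290+62·47·2=9118; k=2: 101990+0+62·35·2=106330 → min 9118 | A_2..A_4: k=2: 0+4690+47·35·67=114905; k=3: 3290+0+47·2·67=9588 → min 9588 | A_3..A_5: k=3: 0+6968+35·2·52=10608; k=4: 4690+0+35·67·52=126630 → min 10608.
Length 4: A_1..A_4: k=1: 0+9588+62·47·67=204826; k=2: 101990+4690+62·35·67=252070; k=3: 9118+0+62·2·67=17426 → min 17426 | A_2..A_5: k=2: 0+10608+47·35·52=96148; k=3: 3290+6968+47·2·52=15146; k=4: 9588+0+47·67·52=173336 → min 15146.
Top-level splits: k=1: (A_1..A_1)·(A_2..A_5) → 0+15146+62·47·52 = 166674; k=2: (A_1..A_2)·(A_3..A_5) → 101990+10608+62·35·52 = 225438; k=3: (A_1..A_3)·(A_4..A_5) → 9118+6968+62·2·52 = 22534; k=4: (A_1..A_4)·(A_5..A_5) → 17426+0+62·67·52 = 233434.
Best split is after A_3, i.e. k = 3.

3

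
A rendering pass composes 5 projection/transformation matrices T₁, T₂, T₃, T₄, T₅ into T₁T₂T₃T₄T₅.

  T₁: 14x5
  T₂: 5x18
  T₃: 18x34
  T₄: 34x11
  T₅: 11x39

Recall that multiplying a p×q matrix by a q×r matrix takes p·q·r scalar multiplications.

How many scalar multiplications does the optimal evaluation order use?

Adjacent pairs: T₁T₂ = 14·5·18 = 1260; T₂T₃ = 5·18·34 = 3060; T₃T₄ = 18·34·11 = 6732; T₄T₅ = 34·11·39 = 14586.
Length 3: T₁..T₃: k=1: 0+3060+14·5·34=5440; k=2: 1260+0+14·18·34=9828 → min 5440 | T₂..T₄: k=2: 0+6732+5·18·11=7722; k=3: 3060+0+5·34·11=4930 → min 4930 | T₃..T₅: k=3: 0+14586+18·34·39=38454; k=4: 6732+0+18·11·39=14454 → min 14454.
Length 4: T₁..T₄: k=1: 0+4930+14·5·11=5700; k=2: 1260+6732+14·18·11=10764; k=3: 5440+0+14·34·11=10676 → min 5700 | T₂..T₅: k=2: 0+14454+5·18·39=17964; k=3: 3060+14586+5·34·39=24276; k=4: 4930+0+5·11·39=7075 → min 7075.
Length 5: T₁..T₅: k=1: 0+7075+14·5·39=9805; k=2: 1260+14454+14·18·39=25542; k=3: 5440+14586+14·34·39=38590; k=4: 5700+0+14·11·39=11706 → min 9805.
Optimal order: (T₁(((T₂T₃)T₄)T₅)) with cost 9805.

9805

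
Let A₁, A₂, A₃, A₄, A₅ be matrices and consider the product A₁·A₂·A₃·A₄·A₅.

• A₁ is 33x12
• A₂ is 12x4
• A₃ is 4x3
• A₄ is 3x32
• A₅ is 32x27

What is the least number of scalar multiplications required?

Adjacent pairs: A₁A₂ = 33·12·4 = 1584; A₂A₃ = 12·4·3 = 144; A₃A₄ = 4·3·32 = 384; A₄A₅ = 3·32·27 = 2592.
Length 3: A₁..A₃: k=1: 0+144+33·12·3=1332; k=2: 1584+0+33·4·3=1980 → min 1332 | A₂..A₄: k=2: 0+384+12·4·32=1920; k=3: 144+0+12·3·32=1296 → min 1296 | A₃..A₅: k=3: 0+2592+4·3·27=2916; k=4: 384+0+4·32·27=3840 → min 2916.
Length 4: A₁..A₄: k=1: 0+1296+33·12·32=13968; k=2: 1584+384+33·4·32=6192; k=3: 1332+0+33·3·32=4500 → min 4500 | A₂..A₅: k=2: 0+2916+12·4·27=4212; k=3: 144+2592+12·3·27=3708; k=4: 1296+0+12·32·27=11664 → min 3708.
Length 5: A₁..A₅: k=1: 0+3708+33·12·27=14400; k=2: 1584+2916+33·4·27=8064; k=3: 1332+2592+33·3·27=6597; k=4: 4500+0+33·32·27=33012 → min 6597.
Optimal order: ((A₁·(A₂·A₃))·(A₄·A₅)) with cost 6597.

6597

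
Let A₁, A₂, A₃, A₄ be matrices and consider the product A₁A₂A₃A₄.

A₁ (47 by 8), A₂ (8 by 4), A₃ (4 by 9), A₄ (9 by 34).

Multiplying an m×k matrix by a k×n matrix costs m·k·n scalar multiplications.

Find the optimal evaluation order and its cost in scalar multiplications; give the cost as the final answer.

9120

Adjacent pairs: A₁A₂ = 47·8·4 = 1504; A₂A₃ = 8·4·9 = 288; A₃A₄ = 4·9·34 = 1224.
Length 3: A₁..A₃: k=1: 0+288+47·8·9=3672; k=2: 1504+0+47·4·9=3196 → min 3196 | A₂..A₄: k=2: 0+1224+8·4·34=2312; k=3: 288+0+8·9·34=2736 → min 2312.
Length 4: A₁..A₄: k=1: 0+2312+47·8·34=15096; k=2: 1504+1224+47·4·34=9120; k=3: 3196+0+47·9·34=17578 → min 9120.
Optimal parenthesization: ((A₁A₂)(A₃A₄)) with cost 9120.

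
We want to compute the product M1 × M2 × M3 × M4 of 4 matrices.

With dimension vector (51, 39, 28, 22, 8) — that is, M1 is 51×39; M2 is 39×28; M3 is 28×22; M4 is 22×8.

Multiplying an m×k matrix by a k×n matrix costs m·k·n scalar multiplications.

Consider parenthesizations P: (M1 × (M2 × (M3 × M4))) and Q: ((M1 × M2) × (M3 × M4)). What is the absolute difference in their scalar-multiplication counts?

42468

Order P = (M1 × (M2 × (M3 × M4))): (M3 × M4): 28×22 by 22×8 → 28×8, cost 28·22·8 = 4928; (M2 × (M3 × M4)): 39×28 by 28×8 → 39×8, cost 39·28·8 = 8736; cumulative 13664; (M1 × (M2 × (M3 × M4))): 51×39 by 39×8 → 51×8, cost 51·39·8 = 15912; cumulative 29576. Total 29576.
Order Q = ((M1 × M2) × (M3 × M4)): (M1 × M2): 51×39 by 39×28 → 51×28, cost 51·39·28 = 55692; (M3 × M4): 28×22 by 22×8 → 28×8, cost 28·22·8 = 4928; ((M1 × M2) × (M3 × M4)): 51×28 by 28×8 → 51×8, cost 51·28·8 = 11424; cumulative 72044. Total 72044.
Difference: |29576 − 72044| = 42468.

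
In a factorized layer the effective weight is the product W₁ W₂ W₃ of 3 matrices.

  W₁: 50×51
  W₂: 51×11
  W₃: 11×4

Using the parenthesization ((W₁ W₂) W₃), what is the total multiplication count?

(W₁ W₂): 50×51 by 51×11 → 50×11, cost 50·51·11 = 28050
((W₁ W₂) W₃): 50×11 by 11×4 → 50×4, cost 50·11·4 = 2200; cumulative 30250
Total: 30250 scalar multiplications.

30250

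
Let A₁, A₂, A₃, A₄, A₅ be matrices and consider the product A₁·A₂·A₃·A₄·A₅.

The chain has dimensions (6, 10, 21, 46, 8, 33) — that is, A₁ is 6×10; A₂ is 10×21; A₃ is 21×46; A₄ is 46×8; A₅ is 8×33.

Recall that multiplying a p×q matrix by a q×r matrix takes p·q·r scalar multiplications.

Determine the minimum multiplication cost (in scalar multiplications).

Adjacent pairs: A₁A₂ = 6·10·21 = 1260; A₂A₃ = 10·21·46 = 9660; A₃A₄ = 21·46·8 = 7728; A₄A₅ = 46·8·33 = 12144.
Length 3: A₁..A₃: k=1: 0+9660+6·10·46=12420; k=2: 1260+0+6·21·46=7056 → min 7056 | A₂..A₄: k=2: 0+7728+10·21·8=9408; k=3: 9660+0+10·46·8=13340 → min 9408 | A₃..A₅: k=3: 0+12144+21·46·33=44022; k=4: 7728+0+21·8·33=13272 → min 13272.
Length 4: A₁..A₄: k=1: 0+9408+6·10·8=9888; k=2: 1260+7728+6·21·8=9996; k=3: 7056+0+6·46·8=9264 → min 9264 | A₂..A₅: k=2: 0+13272+10·21·33=20202; k=3: 9660+12144+10·46·33=36984; k=4: 9408+0+10·8·33=12048 → min 12048.
Length 5: A₁..A₅: k=1: 0+12048+6·10·33=14028; k=2: 1260+13272+6·21·33=18690; k=3: 7056+12144+6·46·33=28308; k=4: 9264+0+6·8·33=10848 → min 10848.
Optimal order: ((((A₁·A₂)·A₃)·A₄)·A₅) with cost 10848.

10848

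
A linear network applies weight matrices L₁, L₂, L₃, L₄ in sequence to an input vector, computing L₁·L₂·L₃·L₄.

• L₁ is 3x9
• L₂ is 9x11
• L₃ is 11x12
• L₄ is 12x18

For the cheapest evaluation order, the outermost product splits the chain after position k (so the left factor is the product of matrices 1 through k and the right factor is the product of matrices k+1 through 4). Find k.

3

Adjacent pairs: L₁L₂ = 3·9·11 = 297; L₂L₃ = 9·11·12 = 1188; L₃L₄ = 11·12·18 = 2376.
Length 3: L₁..L₃: k=1: 0+1188+3·9·12=1512; k=2: 297+0+3·11·12=693 → min 693 | L₂..L₄: k=2: 0+2376+9·11·18=4158; k=3: 1188+0+9·12·18=3132 → min 3132.
Top-level splits: k=1: (L₁..L₁)·(L₂..L₄) → 0+3132+3·9·18 = 3618; k=2: (L₁..L₂)·(L₃..L₄) → 297+2376+3·11·18 = 3267; k=3: (L₁..L₃)·(L₄..L₄) → 693+0+3·12·18 = 1341.
Best split is after L₃, i.e. k = 3.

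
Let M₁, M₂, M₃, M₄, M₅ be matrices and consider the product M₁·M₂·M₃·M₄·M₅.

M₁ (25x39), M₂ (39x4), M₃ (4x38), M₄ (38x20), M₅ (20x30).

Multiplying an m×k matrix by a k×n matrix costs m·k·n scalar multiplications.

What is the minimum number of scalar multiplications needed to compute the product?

12340

Adjacent pairs: M₁M₂ = 25·39·4 = 3900; M₂M₃ = 39·4·38 = 5928; M₃M₄ = 4·38·20 = 3040; M₄M₅ = 38·20·30 = 22800.
Length 3: M₁..M₃: k=1: 0+5928+25·39·38=42978; k=2: 3900+0+25·4·38=7700 → min 7700 | M₂..M₄: k=2: 0+3040+39·4·20=6160; k=3: 5928+0+39·38·20=35568 → min 6160 | M₃..M₅: k=3: 0+22800+4·38·30=27360; k=4: 3040+0+4·20·30=5440 → min 5440.
Length 4: M₁..M₄: k=1: 0+6160+25·39·20=25660; k=2: 3900+3040+25·4·20=8940; k=3: 7700+0+25·38·20=26700 → min 8940 | M₂..M₅: k=2: 0+5440+39·4·30=10120; k=3: 5928+22800+39·38·30=73188; k=4: 6160+0+39·20·30=29560 → min 10120.
Length 5: M₁..M₅: k=1: 0+10120+25·39·30=39370; k=2: 3900+5440+25·4·30=12340; k=3: 7700+22800+25·38·30=59000; k=4: 8940+0+25·20·30=23940 → min 12340.
Optimal order: ((M₁·M₂)·((M₃·M₄)·M₅)) with cost 12340.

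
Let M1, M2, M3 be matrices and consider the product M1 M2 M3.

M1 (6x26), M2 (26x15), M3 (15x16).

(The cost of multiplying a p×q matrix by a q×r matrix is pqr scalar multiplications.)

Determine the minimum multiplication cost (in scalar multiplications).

3780

Order (M1 (M2 M3)): (M2 M3): 26×15 by 15×16 → 26×16, cost 26·15·16 = 6240; (M1 (M2 M3)): 6×26 by 26×16 → 6×16, cost 6·26·16 = 2496; cumulative 8736. Total 8736.
Order ((M1 M2) M3): (M1 M2): 6×26 by 26×15 → 6×15, cost 6·26·15 = 2340; ((M1 M2) M3): 6×15 by 15×16 → 6×16, cost 6·15·16 = 1440; cumulative 3780. Total 3780.
Minimum: 3780.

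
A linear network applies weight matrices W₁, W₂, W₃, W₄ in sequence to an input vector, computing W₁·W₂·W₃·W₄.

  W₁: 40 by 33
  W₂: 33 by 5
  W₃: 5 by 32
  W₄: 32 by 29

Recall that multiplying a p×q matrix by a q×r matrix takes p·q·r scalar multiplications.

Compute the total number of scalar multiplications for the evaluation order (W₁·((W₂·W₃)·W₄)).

(W₂·W₃): 33×5 by 5×32 → 33×32, cost 33·5·32 = 5280
((W₂·W₃)·W₄): 33×32 by 32×29 → 33×29, cost 33·32·29 = 30624; cumulative 35904
(W₁·((W₂·W₃)·W₄)): 40×33 by 33×29 → 40×29, cost 40·33·29 = 38280; cumulative 74184
Total: 74184 scalar multiplications.

74184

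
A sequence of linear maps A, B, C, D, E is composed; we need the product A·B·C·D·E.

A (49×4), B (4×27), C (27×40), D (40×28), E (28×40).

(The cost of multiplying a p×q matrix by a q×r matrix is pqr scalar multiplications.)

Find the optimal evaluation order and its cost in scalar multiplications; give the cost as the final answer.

Adjacent pairs: AB = 49·4·27 = 5292; BC = 4·27·40 = 4320; CD = 27·40·28 = 30240; DE = 40·28·40 = 44800.
Length 3: A..C: k=1: 0+4320+49·4·40=12160; k=2: 5292+0+49·27·40=58212 → min 12160 | B..D: k=2: 0+30240+4·27·28=33264; k=3: 4320+0+4·40·28=8800 → min 8800 | C..E: k=3: 0+44800+27·40·40=88000; k=4: 30240+0+27·28·40=60480 → min 60480.
Length 4: A..D: k=1: 0+8800+49·4·28=14288; k=2: 5292+30240+49·27·28=72576; k=3: 12160+0+49·40·28=67040 → min 14288 | B..E: k=2: 0+60480+4·27·40=64800; k=3: 4320+44800+4·40·40=55520; k=4: 8800+0+4·28·40=13280 → min 13280.
Length 5: A..E: k=1: 0+13280+49·4·40=21120; k=2: 5292+60480+49·27·40=118692; k=3: 12160+44800+49·40·40=135360; k=4: 14288+0+49·28·40=69168 → min 21120.
Optimal parenthesization: (A·(((B·C)·D)·E)) with cost 21120.

21120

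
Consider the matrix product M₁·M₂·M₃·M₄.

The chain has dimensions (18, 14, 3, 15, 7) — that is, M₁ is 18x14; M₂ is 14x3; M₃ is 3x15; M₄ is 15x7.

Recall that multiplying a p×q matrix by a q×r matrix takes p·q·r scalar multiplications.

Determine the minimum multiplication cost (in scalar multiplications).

Adjacent pairs: M₁M₂ = 18·14·3 = 756; M₂M₃ = 14·3·15 = 630; M₃M₄ = 3·15·7 = 315.
Length 3: M₁..M₃: k=1: 0+630+18·14·15=4410; k=2: 756+0+18·3·15=1566 → min 1566 | M₂..M₄: k=2: 0+315+14·3·7=609; k=3: 630+0+14·15·7=2100 → min 609.
Length 4: M₁..M₄: k=1: 0+609+18·14·7=2373; k=2: 756+315+18·3·7=1449; k=3: 1566+0+18·15·7=3456 → min 1449.
Optimal order: ((M₁·M₂)·(M₃·M₄)) with cost 1449.

1449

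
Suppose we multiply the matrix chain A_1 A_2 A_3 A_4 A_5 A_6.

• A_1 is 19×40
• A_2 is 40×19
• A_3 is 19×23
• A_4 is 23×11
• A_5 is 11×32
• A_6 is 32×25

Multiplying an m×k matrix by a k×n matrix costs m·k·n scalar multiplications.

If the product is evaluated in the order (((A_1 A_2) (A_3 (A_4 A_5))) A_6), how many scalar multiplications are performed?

63272

(A_1 A_2): 19×40 by 40×19 → 19×19, cost 19·40·19 = 14440
(A_4 A_5): 23×11 by 11×32 → 23×32, cost 23·11·32 = 8096
(A_3 (A_4 A_5)): 19×23 by 23×32 → 19×32, cost 19·23·32 = 13984; cumulative 22080
((A_1 A_2) (A_3 (A_4 A_5))): 19×19 by 19×32 → 19×32, cost 19·19·32 = 11552; cumulative 48072
(((A_1 A_2) (A_3 (A_4 A_5))) A_6): 19×32 by 32×25 → 19×25, cost 19·32·25 = 15200; cumulative 63272
Total: 63272 scalar multiplications.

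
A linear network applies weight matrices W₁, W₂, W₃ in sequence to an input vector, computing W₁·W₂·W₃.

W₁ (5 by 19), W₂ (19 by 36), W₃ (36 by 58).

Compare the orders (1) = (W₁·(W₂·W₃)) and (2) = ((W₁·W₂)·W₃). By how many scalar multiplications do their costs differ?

31322

Order (1) = (W₁·(W₂·W₃)): (W₂·W₃): 19×36 by 36×58 → 19×58, cost 19·36·58 = 39672; (W₁·(W₂·W₃)): 5×19 by 19×58 → 5×58, cost 5·19·58 = 5510; cumulative 45182. Total 45182.
Order (2) = ((W₁·W₂)·W₃): (W₁·W₂): 5×19 by 19×36 → 5×36, cost 5·19·36 = 3420; ((W₁·W₂)·W₃): 5×36 by 36×58 → 5×58, cost 5·36·58 = 10440; cumulative 13860. Total 13860.
Difference: |45182 − 13860| = 31322.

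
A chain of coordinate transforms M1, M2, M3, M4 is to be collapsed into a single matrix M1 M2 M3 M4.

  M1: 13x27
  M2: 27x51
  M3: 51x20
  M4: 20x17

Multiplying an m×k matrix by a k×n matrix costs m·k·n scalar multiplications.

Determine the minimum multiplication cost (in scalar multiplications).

Adjacent pairs: M1M2 = 13·27·51 = 17901; M2M3 = 27·51·20 = 27540; M3M4 = 51·20·17 = 17340.
Length 3: M1..M3: k=1: 0+27540+13·27·20=34560; k=2: 17901+0+13·51·20=31161 → min 31161 | M2..M4: k=2: 0+17340+27·51·17=40749; k=3: 27540+0+27·20·17=36720 → min 36720.
Length 4: M1..M4: k=1: 0+36720+13·27·17=42687; k=2: 17901+17340+13·51·17=46512; k=3: 31161+0+13·20·17=35581 → min 35581.
Optimal order: (((M1 M2) M3) M4) with cost 35581.

35581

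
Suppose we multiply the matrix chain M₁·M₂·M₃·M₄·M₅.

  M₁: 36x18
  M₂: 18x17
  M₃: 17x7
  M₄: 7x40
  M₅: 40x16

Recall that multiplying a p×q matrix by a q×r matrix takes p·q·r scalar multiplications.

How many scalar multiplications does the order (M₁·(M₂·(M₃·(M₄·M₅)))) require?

21648

(M₄·M₅): 7×40 by 40×16 → 7×16, cost 7·40·16 = 4480
(M₃·(M₄·M₅)): 17×7 by 7×16 → 17×16, cost 17·7·16 = 1904; cumulative 6384
(M₂·(M₃·(M₄·M₅))): 18×17 by 17×16 → 18×16, cost 18·17·16 = 4896; cumulative 11280
(M₁·(M₂·(M₃·(M₄·M₅)))): 36×18 by 18×16 → 36×16, cost 36·18·16 = 10368; cumulative 21648
Total: 21648 scalar multiplications.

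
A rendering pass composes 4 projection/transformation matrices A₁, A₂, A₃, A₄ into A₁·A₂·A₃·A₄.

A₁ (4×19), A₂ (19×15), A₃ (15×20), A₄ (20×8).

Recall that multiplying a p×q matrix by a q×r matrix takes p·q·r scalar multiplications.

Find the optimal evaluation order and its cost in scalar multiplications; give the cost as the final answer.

Adjacent pairs: A₁A₂ = 4·19·15 = 1140; A₂A₃ = 19·15·20 = 5700; A₃A₄ = 15·20·8 = 2400.
Length 3: A₁..A₃: k=1: 0+5700+4·19·20=7220; k=2: 1140+0+4·15·20=2340 → min 2340 | A₂..A₄: k=2: 0+2400+19·15·8=4680; k=3: 5700+0+19·20·8=8740 → min 4680.
Length 4: A₁..A₄: k=1: 0+4680+4·19·8=5288; k=2: 1140+2400+4·15·8=4020; k=3: 2340+0+4·20·8=2980 → min 2980.
Optimal parenthesization: (((A₁·A₂)·A₃)·A₄) with cost 2980.

2980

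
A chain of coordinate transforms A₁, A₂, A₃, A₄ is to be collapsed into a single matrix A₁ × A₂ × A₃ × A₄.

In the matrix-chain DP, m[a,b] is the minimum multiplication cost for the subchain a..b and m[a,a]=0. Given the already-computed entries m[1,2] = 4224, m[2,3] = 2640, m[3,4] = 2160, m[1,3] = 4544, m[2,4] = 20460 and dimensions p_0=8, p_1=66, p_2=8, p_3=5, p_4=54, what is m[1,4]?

6704

m[1,4] = min over k∈[1,3] of m[1,k]+m[k+1,4]+p_{0}·p_k·p_{4}.
k=1: 0 + 20460 + 8·66·54 = 48972; k=2: 4224 + 2160 + 8·8·54 = 9840; k=3: 4544 + 0 + 8·5·54 = 6704.
Minimum: 6704 at k=3.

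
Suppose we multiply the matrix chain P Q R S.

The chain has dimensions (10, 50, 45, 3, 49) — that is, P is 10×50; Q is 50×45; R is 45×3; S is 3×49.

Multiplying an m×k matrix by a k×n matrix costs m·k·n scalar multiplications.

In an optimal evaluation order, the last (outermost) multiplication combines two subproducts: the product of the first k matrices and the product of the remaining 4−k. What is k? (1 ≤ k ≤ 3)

Adjacent pairs: PQ = 10·50·45 = 22500; QR = 50·45·3 = 6750; RS = 45·3·49 = 6615.
Length 3: P..R: k=1: 0+6750+10·50·3=8250; k=2: 22500+0+10·45·3=23850 → min 8250 | Q..S: k=2: 0+6615+50·45·49=116865; k=3: 6750+0+50·3·49=14100 → min 14100.
Top-level splits: k=1: (P..P)·(Q..S) → 0+14100+10·50·49 = 38600; k=2: (P..Q)·(R..S) → 22500+6615+10·45·49 = 51165; k=3: (P..R)·(S..S) → 8250+0+10·3·49 = 9720.
Best split is after R, i.e. k = 3.

3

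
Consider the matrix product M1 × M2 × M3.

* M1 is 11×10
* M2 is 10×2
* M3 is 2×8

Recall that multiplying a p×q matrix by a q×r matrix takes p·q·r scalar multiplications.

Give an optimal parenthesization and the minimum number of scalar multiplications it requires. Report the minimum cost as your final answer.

(M1 × (M2 × M3)): cost 1040.
((M1 × M2) × M3): cost 396.
Optimal: ((M1 × M2) × M3) with cost 396.

396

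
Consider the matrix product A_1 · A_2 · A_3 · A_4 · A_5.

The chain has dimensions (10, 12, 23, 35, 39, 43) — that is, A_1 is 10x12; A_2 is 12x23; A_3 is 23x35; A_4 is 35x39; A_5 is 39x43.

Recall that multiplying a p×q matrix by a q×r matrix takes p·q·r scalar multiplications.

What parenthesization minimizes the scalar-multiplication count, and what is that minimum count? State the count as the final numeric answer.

Adjacent pairs: A_1A_2 = 10·12·23 = 2760; A_2A_3 = 12·23·35 = 9660; A_3A_4 = 23·35·39 = 31395; A_4A_5 = 35·39·43 = 58695.
Length 3: A_1..A_3: k=1: 0+9660+10·12·35=13860; k=2: 2760+0+10·23·35=10810 → min 10810 | A_2..A_4: k=2: 0+31395+12·23·39=42159; k=3: 9660+0+12·35·39=26040 → min 26040 | A_3..A_5: k=3: 0+58695+23·35·43=93310; k=4: 31395+0+23·39·43=69966 → min 69966.
Length 4: A_1..A_4: k=1: 0+26040+10·12·39=30720; k=2: 2760+31395+10·23·39=43125; k=3: 10810+0+10·35·39=24460 → min 24460 | A_2..A_5: k=2: 0+69966+12·23·43=81834; k=3: 9660+58695+12·35·43=86415; k=4: 26040+0+12·39·43=46164 → min 46164.
Length 5: A_1..A_5: k=1: 0+46164+10·12·43=51324; k=2: 2760+69966+10·23·43=82616; k=3: 10810+58695+10·35·43=84555; k=4: 24460+0+10·39·43=41230 → min 41230.
Optimal parenthesization: ((((A_1 · A_2) · A_3) · A_4) · A_5) with cost 41230.

41230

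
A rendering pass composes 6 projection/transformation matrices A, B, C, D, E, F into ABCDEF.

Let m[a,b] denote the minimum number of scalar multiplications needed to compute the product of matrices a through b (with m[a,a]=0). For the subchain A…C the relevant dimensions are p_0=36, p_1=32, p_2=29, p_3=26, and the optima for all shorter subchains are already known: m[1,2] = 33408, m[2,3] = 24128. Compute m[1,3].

54080

m[1,3] = min over k∈[1,2] of m[1,k]+m[k+1,3]+p_{0}·p_k·p_{3}.
k=1: 0 + 24128 + 36·32·26 = 54080; k=2: 33408 + 0 + 36·29·26 = 60552.
Minimum: 54080 at k=1.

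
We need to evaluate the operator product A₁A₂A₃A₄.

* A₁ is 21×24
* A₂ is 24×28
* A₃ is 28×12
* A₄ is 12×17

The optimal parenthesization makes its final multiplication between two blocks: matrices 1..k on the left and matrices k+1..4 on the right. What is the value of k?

3

Adjacent pairs: A₁A₂ = 21·24·28 = 14112; A₂A₃ = 24·28·12 = 8064; A₃A₄ = 28·12·17 = 5712.
Length 3: A₁..A₃: k=1: 0+8064+21·24·12=14112; k=2: 14112+0+21·28·12=21168 → min 14112 | A₂..A₄: k=2: 0+5712+24·28·17=17136; k=3: 8064+0+24·12·17=12960 → min 12960.
Top-level splits: k=1: (A₁..A₁)·(A₂..A₄) → 0+12960+21·24·17 = 21528; k=2: (A₁..A₂)·(A₃..A₄) → 14112+5712+21·28·17 = 29820; k=3: (A₁..A₃)·(A₄..A₄) → 14112+0+21·12·17 = 18396.
Best split is after A₃, i.e. k = 3.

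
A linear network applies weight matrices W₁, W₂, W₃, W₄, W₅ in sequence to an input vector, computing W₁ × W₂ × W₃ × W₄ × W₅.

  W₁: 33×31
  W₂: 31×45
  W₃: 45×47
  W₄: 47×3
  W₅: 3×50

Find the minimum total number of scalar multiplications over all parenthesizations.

18549

Adjacent pairs: W₁W₂ = 33·31·45 = 46035; W₂W₃ = 31·45·47 = 65565; W₃W₄ = 45·47·3 = 6345; W₄W₅ = 47·3·50 = 7050.
Length 3: W₁..W₃: k=1: 0+65565+33·31·47=113646; k=2: 46035+0+33·45·47=115830 → min 113646 | W₂..W₄: k=2: 0+6345+31·45·3=10530; k=3: 65565+0+31·47·3=69936 → min 10530 | W₃..W₅: k=3: 0+7050+45·47·50=112800; k=4: 6345+0+45·3·50=13095 → min 13095.
Length 4: W₁..W₄: k=1: 0+10530+33·31·3=13599; k=2: 46035+6345+33·45·3=56835; k=3: 113646+0+33·47·3=118299 → min 13599 | W₂..W₅: k=2: 0+13095+31·45·50=82845; k=3: 65565+7050+31·47·50=145465; k=4: 10530+0+31·3·50=15180 → min 15180.
Length 5: W₁..W₅: k=1: 0+15180+33·31·50=66330; k=2: 46035+13095+33·45·50=133380; k=3: 113646+7050+33·47·50=198246; k=4: 13599+0+33·3·50=18549 → min 18549.
Optimal order: ((W₁ × (W₂ × (W₃ × W₄))) × W₅) with cost 18549.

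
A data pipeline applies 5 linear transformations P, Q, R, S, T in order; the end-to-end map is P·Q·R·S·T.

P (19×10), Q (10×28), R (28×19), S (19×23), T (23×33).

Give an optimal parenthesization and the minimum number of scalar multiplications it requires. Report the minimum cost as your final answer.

Adjacent pairs: PQ = 19·10·28 = 5320; QR = 10·28·19 = 5320; RS = 28·19·23 = 12236; ST = 19·23·33 = 14421.
Length 3: P..R: k=1: 0+5320+19·10·19=8930; k=2: 5320+0+19·28·19=15428 → min 8930 | Q..S: k=2: 0+12236+10·28·23=18676; k=3: 5320+0+10·19·23=9690 → min 9690 | R..T: k=3: 0+14421+28·19·33=31977; k=4: 12236+0+28·23·33=33488 → min 31977.
Length 4: P..S: k=1: 0+9690+19·10·23=14060; k=2: 5320+12236+19·28·23=29792; k=3: 8930+0+19·19·23=17233 → min 14060 | Q..T: k=2: 0+31977+10·28·33=41217; k=3: 5320+14421+10·19·33=26011; k=4: 9690+0+10·23·33=17280 → min 17280.
Length 5: P..T: k=1: 0+17280+19·10·33=23550; k=2: 5320+31977+19·28·33=54853; k=3: 8930+14421+19·19·33=35264; k=4: 14060+0+19·23·33=28481 → min 23550.
Optimal parenthesization: (P·(((Q·R)·S)·T)) with cost 23550.

23550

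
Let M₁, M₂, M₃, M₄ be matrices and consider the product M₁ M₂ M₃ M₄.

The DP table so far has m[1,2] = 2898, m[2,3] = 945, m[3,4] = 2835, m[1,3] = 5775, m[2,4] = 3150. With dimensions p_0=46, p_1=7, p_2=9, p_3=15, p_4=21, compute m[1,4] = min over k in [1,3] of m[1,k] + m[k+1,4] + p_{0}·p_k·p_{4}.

m[1,4] = min over k∈[1,3] of m[1,k]+m[k+1,4]+p_{0}·p_k·p_{4}.
k=1: 0 + 3150 + 46·7·21 = 9912; k=2: 2898 + 2835 + 46·9·21 = 14427; k=3: 5775 + 0 + 46·15·21 = 20265.
Minimum: 9912 at k=1.

9912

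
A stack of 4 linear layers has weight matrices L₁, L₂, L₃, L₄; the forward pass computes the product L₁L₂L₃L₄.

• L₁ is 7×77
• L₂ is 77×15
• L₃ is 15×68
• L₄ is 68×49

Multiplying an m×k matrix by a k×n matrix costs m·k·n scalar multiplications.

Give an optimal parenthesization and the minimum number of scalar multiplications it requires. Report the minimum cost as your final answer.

38549

Adjacent pairs: L₁L₂ = 7·77·15 = 8085; L₂L₃ = 77·15·68 = 78540; L₃L₄ = 15·68·49 = 49980.
Length 3: L₁..L₃: k=1: 0+78540+7·77·68=115192; k=2: 8085+0+7·15·68=15225 → min 15225 | L₂..L₄: k=2: 0+49980+77·15·49=106575; k=3: 78540+0+77·68·49=335104 → min 106575.
Length 4: L₁..L₄: k=1: 0+106575+7·77·49=132986; k=2: 8085+49980+7·15·49=63210; k=3: 15225+0+7·68·49=38549 → min 38549.
Optimal parenthesization: (((L₁L₂)L₃)L₄) with cost 38549.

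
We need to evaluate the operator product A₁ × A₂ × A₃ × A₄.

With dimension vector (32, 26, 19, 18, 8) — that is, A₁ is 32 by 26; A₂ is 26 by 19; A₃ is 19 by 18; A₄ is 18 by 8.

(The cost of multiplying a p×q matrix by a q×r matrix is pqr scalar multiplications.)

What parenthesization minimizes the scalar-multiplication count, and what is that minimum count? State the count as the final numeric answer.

13344

Adjacent pairs: A₁A₂ = 32·26·19 = 15808; A₂A₃ = 26·19·18 = 8892; A₃A₄ = 19·18·8 = 2736.
Length 3: A₁..A₃: k=1: 0+8892+32·26·18=23868; k=2: 15808+0+32·19·18=26752 → min 23868 | A₂..A₄: k=2: 0+2736+26·19·8=6688; k=3: 8892+0+26·18·8=12636 → min 6688.
Length 4: A₁..A₄: k=1: 0+6688+32·26·8=13344; k=2: 15808+2736+32·19·8=23408; k=3: 23868+0+32·18·8=28476 → min 13344.
Optimal parenthesization: (A₁ × (A₂ × (A₃ × A₄))) with cost 13344.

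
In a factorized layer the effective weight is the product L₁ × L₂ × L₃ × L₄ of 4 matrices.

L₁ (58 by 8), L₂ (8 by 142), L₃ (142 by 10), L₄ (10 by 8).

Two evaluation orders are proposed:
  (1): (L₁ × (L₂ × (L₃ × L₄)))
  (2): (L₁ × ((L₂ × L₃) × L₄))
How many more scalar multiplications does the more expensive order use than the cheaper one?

8448

Order (1) = (L₁ × (L₂ × (L₃ × L₄))): (L₃ × L₄): 142×10 by 10×8 → 142×8, cost 142·10·8 = 11360; (L₂ × (L₃ × L₄)): 8×142 by 142×8 → 8×8, cost 8·142·8 = 9088; cumulative 20448; (L₁ × (L₂ × (L₃ × L₄))): 58×8 by 8×8 → 58×8, cost 58·8·8 = 3712; cumulative 24160. Total 24160.
Order (2) = (L₁ × ((L₂ × L₃) × L₄)): (L₂ × L₃): 8×142 by 142×10 → 8×10, cost 8·142·10 = 11360; ((L₂ × L₃) × L₄): 8×10 by 10×8 → 8×8, cost 8·10·8 = 640; cumulative 12000; (L₁ × ((L₂ × L₃) × L₄)): 58×8 by 8×8 → 58×8, cost 58·8·8 = 3712; cumulative 15712. Total 15712.
Difference: |24160 − 15712| = 8448.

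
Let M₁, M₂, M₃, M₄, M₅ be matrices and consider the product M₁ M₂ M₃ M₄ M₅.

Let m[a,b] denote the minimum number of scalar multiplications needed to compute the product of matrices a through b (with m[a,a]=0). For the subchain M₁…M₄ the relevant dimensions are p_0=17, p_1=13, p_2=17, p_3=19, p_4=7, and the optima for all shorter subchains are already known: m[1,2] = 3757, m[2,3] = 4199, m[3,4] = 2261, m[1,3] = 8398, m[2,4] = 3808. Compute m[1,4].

m[1,4] = min over k∈[1,3] of m[1,k]+m[k+1,4]+p_{0}·p_k·p_{4}.
k=1: 0 + 3808 + 17·13·7 = 5355; k=2: 3757 + 2261 + 17·17·7 = 8041; k=3: 8398 + 0 + 17·19·7 = 10659.
Minimum: 5355 at k=1.

5355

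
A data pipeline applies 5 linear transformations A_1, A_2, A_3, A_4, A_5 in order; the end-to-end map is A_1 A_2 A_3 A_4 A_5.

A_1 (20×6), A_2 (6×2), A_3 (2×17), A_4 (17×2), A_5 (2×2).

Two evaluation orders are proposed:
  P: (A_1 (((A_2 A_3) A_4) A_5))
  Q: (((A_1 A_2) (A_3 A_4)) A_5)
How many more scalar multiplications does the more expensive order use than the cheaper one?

Order P = (A_1 (((A_2 A_3) A_4) A_5)): (A_2 A_3): 6×2 by 2×17 → 6×17, cost 6·2·17 = 204; ((A_2 A_3) A_4): 6×17 by 17×2 → 6×2, cost 6·17·2 = 204; cumulative 408; (((A_2 A_3) A_4) A_5): 6×2 by 2×2 → 6×2, cost 6·2·2 = 24; cumulative 432; (A_1 (((A_2 A_3) A_4) A_5)): 20×6 by 6×2 → 20×2, cost 20·6·2 = 240; cumulative 672. Total 672.
Order Q = (((A_1 A_2) (A_3 A_4)) A_5): (A_1 A_2): 20×6 by 6×2 → 20×2, cost 20·6·2 = 240; (A_3 A_4): 2×17 by 17×2 → 2×2, cost 2·17·2 = 68; ((A_1 A_2) (A_3 A_4)): 20×2 by 2×2 → 20×2, cost 20·2·2 = 80; cumulative 388; (((A_1 A_2) (A_3 A_4)) A_5): 20×2 by 2×2 → 20×2, cost 20·2·2 = 80; cumulative 468. Total 468.
Difference: |672 − 468| = 204.

204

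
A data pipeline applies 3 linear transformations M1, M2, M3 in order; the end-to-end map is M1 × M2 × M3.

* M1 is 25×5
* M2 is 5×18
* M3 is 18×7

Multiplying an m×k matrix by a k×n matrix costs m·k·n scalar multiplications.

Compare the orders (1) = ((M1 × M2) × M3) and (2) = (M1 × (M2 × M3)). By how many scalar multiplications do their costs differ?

Order (1) = ((M1 × M2) × M3): (M1 × M2): 25×5 by 5×18 → 25×18, cost 25·5·18 = 2250; ((M1 × M2) × M3): 25×18 by 18×7 → 25×7, cost 25·18·7 = 3150; cumulative 5400. Total 5400.
Order (2) = (M1 × (M2 × M3)): (M2 × M3): 5×18 by 18×7 → 5×7, cost 5·18·7 = 630; (M1 × (M2 × M3)): 25×5 by 5×7 → 25×7, cost 25·5·7 = 875; cumulative 1505. Total 1505.
Difference: |5400 − 1505| = 3895.

3895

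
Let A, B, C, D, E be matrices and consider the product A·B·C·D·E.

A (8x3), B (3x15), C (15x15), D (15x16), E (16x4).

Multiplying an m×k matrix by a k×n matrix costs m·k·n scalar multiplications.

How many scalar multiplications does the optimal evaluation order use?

1683

Adjacent pairs: AB = 8·3·15 = 360; BC = 3·15·15 = 675; CD = 15·15·16 = 3600; DE = 15·16·4 = 960.
Length 3: A..C: k=1: 0+675+8·3·15=1035; k=2: 360+0+8·15·15=2160 → min 1035 | B..D: k=2: 0+3600+3·15·16=4320; k=3: 675+0+3·15·16=1395 → min 1395 | C..E: k=3: 0+960+15·15·4=1860; k=4: 3600+0+15·16·4=4560 → min 1860.
Length 4: A..D: k=1: 0+1395+8·3·16=1779; k=2: 360+3600+8·15·16=5880; k=3: 1035+0+8·15·16=2955 → min 1779 | B..E: k=2: 0+1860+3·15·4=2040; k=3: 675+960+3·15·4=1815; k=4: 1395+0+3·16·4=1587 → min 1587.
Length 5: A..E: k=1: 0+1587+8·3·4=1683; k=2: 360+1860+8·15·4=2700; k=3: 1035+960+8·15·4=2475; k=4: 1779+0+8·16·4=2291 → min 1683.
Optimal order: (A·(((B·C)·D)·E)) with cost 1683.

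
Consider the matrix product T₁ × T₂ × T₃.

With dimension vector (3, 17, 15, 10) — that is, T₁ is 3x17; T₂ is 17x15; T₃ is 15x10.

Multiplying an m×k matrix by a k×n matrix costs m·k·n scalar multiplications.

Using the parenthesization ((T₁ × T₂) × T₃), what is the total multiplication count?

(T₁ × T₂): 3×17 by 17×15 → 3×15, cost 3·17·15 = 765
((T₁ × T₂) × T₃): 3×15 by 15×10 → 3×10, cost 3·15·10 = 450; cumulative 1215
Total: 1215 scalar multiplications.

1215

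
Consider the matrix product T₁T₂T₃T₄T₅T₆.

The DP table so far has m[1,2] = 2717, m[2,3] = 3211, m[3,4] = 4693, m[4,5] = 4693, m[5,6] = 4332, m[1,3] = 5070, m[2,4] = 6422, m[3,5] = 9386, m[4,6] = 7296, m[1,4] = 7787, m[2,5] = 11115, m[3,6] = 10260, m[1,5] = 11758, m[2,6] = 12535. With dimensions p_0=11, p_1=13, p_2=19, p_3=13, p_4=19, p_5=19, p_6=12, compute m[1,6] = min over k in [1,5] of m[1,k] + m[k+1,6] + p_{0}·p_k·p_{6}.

14082

m[1,6] = min over k∈[1,5] of m[1,k]+m[k+1,6]+p_{0}·p_k·p_{6}.
k=1: 0 + 12535 + 11·13·12 = 14251; k=2: 2717 + 10260 + 11·19·12 = 15485; k=3: 5070 + 7296 + 11·13·12 = 14082; k=4: 7787 + 4332 + 11·19·12 = 14627; k=5: 11758 + 0 + 11·19·12 = 14266.
Minimum: 14082 at k=3.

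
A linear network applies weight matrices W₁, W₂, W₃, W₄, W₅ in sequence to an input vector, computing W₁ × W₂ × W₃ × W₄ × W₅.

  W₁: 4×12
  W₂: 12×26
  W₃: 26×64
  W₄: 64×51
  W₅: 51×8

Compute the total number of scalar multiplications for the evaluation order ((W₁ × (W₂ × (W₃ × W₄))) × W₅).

104856

(W₃ × W₄): 26×64 by 64×51 → 26×51, cost 26·64·51 = 84864
(W₂ × (W₃ × W₄)): 12×26 by 26×51 → 12×51, cost 12·26·51 = 15912; cumulative 100776
(W₁ × (W₂ × (W₃ × W₄))): 4×12 by 12×51 → 4×51, cost 4·12·51 = 2448; cumulative 103224
((W₁ × (W₂ × (W₃ × W₄))) × W₅): 4×51 by 51×8 → 4×8, cost 4·51·8 = 1632; cumulative 104856
Total: 104856 scalar multiplications.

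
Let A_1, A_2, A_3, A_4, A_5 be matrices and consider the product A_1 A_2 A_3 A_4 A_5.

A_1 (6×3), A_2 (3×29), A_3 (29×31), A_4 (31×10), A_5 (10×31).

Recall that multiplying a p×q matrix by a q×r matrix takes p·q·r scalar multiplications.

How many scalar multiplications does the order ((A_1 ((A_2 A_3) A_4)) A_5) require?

(A_2 A_3): 3×29 by 29×31 → 3×31, cost 3·29·31 = 2697
((A_2 A_3) A_4): 3×31 by 31×10 → 3×10, cost 3·31·10 = 930; cumulative 3627
(A_1 ((A_2 A_3) A_4)): 6×3 by 3×10 → 6×10, cost 6·3·10 = 180; cumulative 3807
((A_1 ((A_2 A_3) A_4)) A_5): 6×10 by 10×31 → 6×31, cost 6·10·31 = 1860; cumulative 5667
Total: 5667 scalar multiplications.

5667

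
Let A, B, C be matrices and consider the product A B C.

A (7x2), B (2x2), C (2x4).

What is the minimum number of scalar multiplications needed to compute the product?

Order (A (B C)): (B C): 2×2 by 2×4 → 2×4, cost 2·2·4 = 16; (A (B C)): 7×2 by 2×4 → 7×4, cost 7·2·4 = 56; cumulative 72. Total 72.
Order ((A B) C): (A B): 7×2 by 2×2 → 7×2, cost 7·2·2 = 28; ((A B) C): 7×2 by 2×4 → 7×4, cost 7·2·4 = 56; cumulative 84. Total 84.
Minimum: 72.

72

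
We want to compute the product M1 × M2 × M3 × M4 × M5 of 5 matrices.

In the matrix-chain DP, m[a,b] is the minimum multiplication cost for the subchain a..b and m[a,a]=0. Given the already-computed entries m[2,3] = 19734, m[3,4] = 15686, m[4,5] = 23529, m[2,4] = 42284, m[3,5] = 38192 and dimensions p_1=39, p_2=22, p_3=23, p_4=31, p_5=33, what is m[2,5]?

66506

m[2,5] = min over k∈[2,4] of m[2,k]+m[k+1,5]+p_{1}·p_k·p_{5}.
k=2: 0 + 38192 + 39·22·33 = 66506; k=3: 19734 + 23529 + 39·23·33 = 72864; k=4: 42284 + 0 + 39·31·33 = 82181.
Minimum: 66506 at k=2.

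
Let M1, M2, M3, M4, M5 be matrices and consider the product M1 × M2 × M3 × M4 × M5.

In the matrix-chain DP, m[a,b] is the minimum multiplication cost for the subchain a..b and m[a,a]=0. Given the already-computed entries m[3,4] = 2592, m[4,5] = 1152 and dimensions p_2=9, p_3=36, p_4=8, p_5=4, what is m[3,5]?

m[3,5] = min over k∈[3,4] of m[3,k]+m[k+1,5]+p_{2}·p_k·p_{5}.
k=3: 0 + 1152 + 9·36·4 = 2448; k=4: 2592 + 0 + 9·8·4 = 2880.
Minimum: 2448 at k=3.

2448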